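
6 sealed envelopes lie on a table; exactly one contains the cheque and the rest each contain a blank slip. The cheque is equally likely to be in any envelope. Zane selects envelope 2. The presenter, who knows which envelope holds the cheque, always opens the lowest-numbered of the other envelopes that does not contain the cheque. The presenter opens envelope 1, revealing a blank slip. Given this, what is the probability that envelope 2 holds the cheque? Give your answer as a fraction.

1/5

Condition on the true location of the cheque.
If it is in envelope 1 (prior 1/6): the presenter opened envelope 1, so this case is ruled out; weight (1/6)·0 = 0.
If it is in any of envelopes 2, 3, 4, 5, and 6 (prior 1/6 each): envelope 1 is the lowest-numbered option available, probability 1; weight (1/6)·1 = 1/6 each.
The weights sum to 5/6.
So P(the cheque in envelope 2 | the presenter opened envelope 1) = (1/6) / (5/6) = 1/5.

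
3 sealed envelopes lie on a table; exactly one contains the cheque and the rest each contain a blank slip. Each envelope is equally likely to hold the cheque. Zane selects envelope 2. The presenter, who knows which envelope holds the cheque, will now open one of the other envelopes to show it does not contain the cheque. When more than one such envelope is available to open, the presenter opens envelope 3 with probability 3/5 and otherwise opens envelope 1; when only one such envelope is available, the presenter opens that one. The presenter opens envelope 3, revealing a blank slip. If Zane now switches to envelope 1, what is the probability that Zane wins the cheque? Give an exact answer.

Consider each possible location of the cheque in turn.
If it is in envelope 1 (prior 1/3): only envelope 3 is available, probability 1; weight (1/3)·1 = 1/3.
If it is in envelope 2 (prior 1/3): envelope 3 is available, opened with probability 3/5; weight (1/3)·(3/5) = 1/5.
If it is in envelope 3 (prior 1/3): the presenter opened envelope 3, so this case is ruled out; weight (1/3)·0 = 0.
The weights sum to 8/15.
So P(the cheque in envelope 1 | the presenter opened envelope 3) = (1/3) / (8/15) = 5/8.

5/8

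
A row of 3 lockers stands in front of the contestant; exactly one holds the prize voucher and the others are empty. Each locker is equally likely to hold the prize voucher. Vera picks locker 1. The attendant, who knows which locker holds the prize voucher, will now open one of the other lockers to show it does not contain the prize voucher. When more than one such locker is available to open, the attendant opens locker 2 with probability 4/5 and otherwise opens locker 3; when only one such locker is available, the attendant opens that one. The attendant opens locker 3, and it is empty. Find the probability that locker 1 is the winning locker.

1/6

Condition on the true location of the prize voucher.
If it is in locker 1 (prior 1/3): locker 2 is available but not opened, probability 1/5; weight (1/3)·(1/5) = 1/15.
If it is in locker 2 (prior 1/3): only locker 3 is available, probability 1; weight (1/3)·1 = 1/3.
If it is in locker 3 (prior 1/3): the attendant opened locker 3, so this case is ruled out; weight (1/3)·0 = 0.
The weights sum to 2/5.
So P(the prize voucher in locker 1 | the attendant opened locker 3) = (1/15) / (2/5) = 1/6.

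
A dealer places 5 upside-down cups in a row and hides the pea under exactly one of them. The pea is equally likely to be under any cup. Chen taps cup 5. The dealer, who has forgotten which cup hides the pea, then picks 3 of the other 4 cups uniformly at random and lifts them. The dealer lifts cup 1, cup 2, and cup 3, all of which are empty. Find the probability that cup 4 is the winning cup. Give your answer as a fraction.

Condition on the true location of the pea.
If it is under any of cups 1, 2, and 3 (prior 1/5 each): that cup was opened and seen not to hold the prize — ruled out; weight (1/5)·0 = 0 each.
If it is under either of cups 4 and 5 (prior 1/5 each): the dealer picks exactly this set with probability 1/4 regardless, and none is the prize; weight (1/5)·(1/4) = 1/20 each.
The weights sum to 1/10.
So P(the pea under cup 4 | the dealer opened cup 1, cup 2, and cup 3) = (1/20) / (1/10) = 1/2.

1/2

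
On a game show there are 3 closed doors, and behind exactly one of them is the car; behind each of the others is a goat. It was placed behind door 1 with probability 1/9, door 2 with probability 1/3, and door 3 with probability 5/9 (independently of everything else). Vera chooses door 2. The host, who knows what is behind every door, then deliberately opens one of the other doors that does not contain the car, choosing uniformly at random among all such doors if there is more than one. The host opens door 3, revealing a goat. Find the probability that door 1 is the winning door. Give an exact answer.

Condition on the true location of the car.
If it is behind door 1 (prior 1/9): the host has no choice, probability 1; weight (1/9)·1 = 1/9.
If it is behind door 2 (prior 1/3): the host has 2 equally likely choices, so probability 1/2; weight (1/3)·(1/2) = 1/6.
If it is behind door 3 (prior 5/9): the host opened door 3, so this case is ruled out; weight (5/9)·0 = 0.
The weights sum to 5/18.
So P(the car behind door 1 | the host opened door 3) = (1/9) / (5/18) = 2/5.

2/5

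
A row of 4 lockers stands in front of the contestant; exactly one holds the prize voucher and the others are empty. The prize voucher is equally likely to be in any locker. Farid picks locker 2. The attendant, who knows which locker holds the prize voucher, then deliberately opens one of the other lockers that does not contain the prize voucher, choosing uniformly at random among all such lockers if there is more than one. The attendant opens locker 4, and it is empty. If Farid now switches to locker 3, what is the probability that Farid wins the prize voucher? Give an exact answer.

Apply Bayes' rule, conditioning on where the prize voucher actually is.
If it is in either of lockers 1 and 3 (prior 1/4 each): the attendant has 2 equally likely choices, so probability 1/2; weight (1/4)·(1/2) = 1/8 each.
If it is in locker 2 (prior 1/4): the attendant has 3 equally likely choices, so probability 1/3; weight (1/4)·(1/3) = 1/12.
If it is in locker 4 (prior 1/4): the attendant opened locker 4, so this case is ruled out; weight (1/4)·0 = 0.
The weights sum to 1/3.
So P(the prize voucher in locker 3 | the attendant opened locker 4) = (1/8) / (1/3) = 3/8.

3/8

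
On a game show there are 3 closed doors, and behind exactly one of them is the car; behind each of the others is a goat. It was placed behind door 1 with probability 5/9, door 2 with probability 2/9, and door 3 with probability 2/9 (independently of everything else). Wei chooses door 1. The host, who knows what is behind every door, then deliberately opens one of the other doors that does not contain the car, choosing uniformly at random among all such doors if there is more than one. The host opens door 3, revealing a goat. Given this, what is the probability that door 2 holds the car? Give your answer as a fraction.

4/9

Apply Bayes' rule, conditioning on where the car actually is.
If it is behind door 1 (prior 5/9): the host has 2 equally likely choices, so probability 1/2; weight (5/9)·(1/2) = 5/18.
If it is behind door 2 (prior 2/9): the host has no choice, probability 1; weight (2/9)·1 = 2/9.
If it is behind door 3 (prior 2/9): the host opened door 3, so this case is ruled out; weight (2/9)·0 = 0.
The weights sum to 1/2.
So P(the car behind door 2 | the host opened door 3) = (2/9) / (1/2) = 4/9.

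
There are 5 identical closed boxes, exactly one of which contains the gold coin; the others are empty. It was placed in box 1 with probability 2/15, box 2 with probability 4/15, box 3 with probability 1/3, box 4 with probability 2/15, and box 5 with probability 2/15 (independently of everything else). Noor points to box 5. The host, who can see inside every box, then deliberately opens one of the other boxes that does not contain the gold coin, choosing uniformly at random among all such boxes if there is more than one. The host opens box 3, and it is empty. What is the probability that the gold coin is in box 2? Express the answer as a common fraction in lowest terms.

Apply Bayes' rule, conditioning on where the gold coin actually is.
If it is in either of boxes 1 and 4 (prior 2/15 each): the host has 3 equally likely choices, so probability 1/3; weight (2/15)·(1/3) = 2/45 each.
If it is in box 2 (prior 4/15): the host has 3 equally likely choices, so probability 1/3; weight (4/15)·(1/3) = 4/45.
If it is in box 3 (prior 1/3): the host opened box 3, so this case is ruled out; weight (1/3)·0 = 0.
If it is in box 5 (prior 2/15): the host has 4 equally likely choices, so probability 1/4; weight (2/15)·(1/4) = 1/30.
The weights sum to 19/90.
So P(the gold coin in box 2 | the host opened box 3) = (4/45) / (19/90) = 8/19.

8/19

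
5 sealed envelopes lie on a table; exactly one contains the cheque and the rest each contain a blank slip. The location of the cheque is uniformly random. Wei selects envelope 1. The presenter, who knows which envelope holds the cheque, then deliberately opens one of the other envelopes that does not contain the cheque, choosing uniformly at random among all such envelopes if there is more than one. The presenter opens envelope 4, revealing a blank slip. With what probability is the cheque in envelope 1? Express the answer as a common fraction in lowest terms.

1/5

Apply Bayes' rule, conditioning on where the cheque actually is.
If it is in envelope 1 (prior 1/5): the presenter has 4 equally likely choices, so probability 1/4; weight (1/5)·(1/4) = 1/20.
If it is in any of envelopes 2, 3, and 5 (prior 1/5 each): the presenter has 3 equally likely choices, so probability 1/3; weight (1/5)·(1/3) = 1/15 each.
If it is in envelope 4 (prior 1/5): the presenter opened envelope 4, so this case is ruled out; weight (1/5)·0 = 0.
The weights sum to 1/4.
So P(the cheque in envelope 1 | the presenter opened envelope 4) = (1/20) / (1/4) = 1/5.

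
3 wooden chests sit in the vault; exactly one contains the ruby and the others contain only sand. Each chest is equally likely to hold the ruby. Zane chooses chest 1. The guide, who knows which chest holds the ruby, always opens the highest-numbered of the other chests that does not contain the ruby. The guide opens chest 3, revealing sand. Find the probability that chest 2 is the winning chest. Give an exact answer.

Consider each possible location of the ruby in turn.
If it is in either of chests 1 and 2 (prior 1/3 each): chest 3 is the highest-numbered option available, probability 1; weight (1/3)·1 = 1/3 each.
If it is in chest 3 (prior 1/3): the guide opened chest 3, so this case is ruled out; weight (1/3)·0 = 0.
The weights sum to 2/3.
So P(the ruby in chest 2 | the guide opened chest 3) = (1/3) / (2/3) = 1/2.

1/2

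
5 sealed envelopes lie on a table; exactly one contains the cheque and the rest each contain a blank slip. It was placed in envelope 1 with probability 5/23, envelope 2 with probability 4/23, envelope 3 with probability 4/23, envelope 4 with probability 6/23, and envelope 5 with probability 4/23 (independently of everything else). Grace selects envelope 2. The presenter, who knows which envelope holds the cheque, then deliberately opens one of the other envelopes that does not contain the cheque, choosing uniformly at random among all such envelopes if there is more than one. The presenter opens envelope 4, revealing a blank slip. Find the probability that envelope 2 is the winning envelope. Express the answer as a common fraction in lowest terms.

Consider each possible location of the cheque in turn.
If it is in envelope 1 (prior 5/23): the presenter has 3 equally likely choices, so probability 1/3; weight (5/23)·(1/3) = 5/69.
If it is in envelope 2 (prior 4/23): the presenter has 4 equally likely choices, so probability 1/4; weight (4/23)·(1/4) = 1/23.
If it is in either of envelopes 3 and 5 (prior 4/23 each): the presenter has 3 equally likely choices, so probability 1/3; weight (4/23)·(1/3) = 4/69 each.
If it is in envelope 4 (prior 6/23): the presenter opened envelope 4, so this case is ruled out; weight (6/23)·0 = 0.
The weights sum to 16/69.
So P(the cheque in envelope 2 | the presenter opened envelope 4) = (1/23) / (16/69) = 3/16.

3/16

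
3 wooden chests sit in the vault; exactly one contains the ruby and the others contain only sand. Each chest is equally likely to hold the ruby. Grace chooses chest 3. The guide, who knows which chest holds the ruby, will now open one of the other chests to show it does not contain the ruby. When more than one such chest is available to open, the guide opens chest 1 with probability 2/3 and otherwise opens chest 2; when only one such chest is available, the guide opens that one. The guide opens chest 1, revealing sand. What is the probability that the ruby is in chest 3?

Consider each possible location of the ruby in turn.
If it is in chest 1 (prior 1/3): the guide opened chest 1, so this case is ruled out; weight (1/3)·0 = 0.
If it is in chest 2 (prior 1/3): only chest 1 is available, probability 1; weight (1/3)·1 = 1/3.
If it is in chest 3 (prior 1/3): chest 1 is available, opened with probability 2/3; weight (1/3)·(2/3) = 2/9.
The weights sum to 5/9.
So P(the ruby in chest 3 | the guide opened chest 1) = (2/9) / (5/9) = 2/5.

2/5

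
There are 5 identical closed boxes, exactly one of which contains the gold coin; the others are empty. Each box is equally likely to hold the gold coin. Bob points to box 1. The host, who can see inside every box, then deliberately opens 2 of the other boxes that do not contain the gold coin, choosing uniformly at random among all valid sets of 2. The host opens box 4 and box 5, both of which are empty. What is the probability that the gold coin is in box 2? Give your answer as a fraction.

Consider each possible location of the gold coin in turn.
If it is in box 1 (prior 1/5): the host has 6 equally likely choices, so probability 1/6; weight (1/5)·(1/6) = 1/30.
If it is in either of boxes 2 and 3 (prior 1/5 each): the host has 3 equally likely choices, so probability 1/3; weight (1/5)·(1/3) = 1/15 each.
If it is in either of boxes 4 and 5 (prior 1/5 each): that box was opened and seen not to hold the prize — ruled out; weight (1/5)·0 = 0 each.
The weights sum to 1/6.
So P(the gold coin in box 2 | the host opened box 4 and box 5) = (1/15) / (1/6) = 2/5.

2/5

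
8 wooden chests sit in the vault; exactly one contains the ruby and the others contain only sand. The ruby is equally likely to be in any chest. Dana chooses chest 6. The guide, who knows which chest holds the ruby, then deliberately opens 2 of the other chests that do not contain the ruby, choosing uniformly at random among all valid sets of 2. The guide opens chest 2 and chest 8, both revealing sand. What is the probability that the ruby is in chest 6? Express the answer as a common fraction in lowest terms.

Condition on the true location of the ruby.
If it is in any of chests 1, 3, 4, 5, and 7 (prior 1/8 each): the guide has 15 equally likely choices, so probability 1/15; weight (1/8)·(1/15) = 1/120 each.
If it is in either of chests 2 and 8 (prior 1/8 each): that chest was opened and seen not to hold the prize — ruled out; weight (1/8)·0 = 0 each.
If it is in chest 6 (prior 1/8): the guide has 21 equally likely choices, so probability 1/21; weight (1/8)·(1/21) = 1/168.
The weights sum to 1/21.
So P(the ruby in chest 6 | the guide opened chest 2 and chest 8) = (1/168) / (1/21) = 1/8.

1/8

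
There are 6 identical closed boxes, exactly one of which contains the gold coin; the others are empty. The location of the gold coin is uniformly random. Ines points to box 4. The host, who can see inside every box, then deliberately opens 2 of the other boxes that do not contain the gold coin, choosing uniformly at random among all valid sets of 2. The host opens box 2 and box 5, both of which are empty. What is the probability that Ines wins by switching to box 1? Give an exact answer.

Consider each possible location of the gold coin in turn.
If it is in any of boxes 1, 3, and 6 (prior 1/6 each): the host has 6 equally likely choices, so probability 1/6; weight (1/6)·(1/6) = 1/36 each.
If it is in either of boxes 2 and 5 (prior 1/6 each): that box was opened and seen not to hold the prize — ruled out; weight (1/6)·0 = 0 each.
If it is in box 4 (prior 1/6): the host has 10 equally likely choices, so probability 1/10; weight (1/6)·(1/10) = 1/60.
The weights sum to 1/10.
So P(the gold coin in box 1 | the host opened box 2 and box 5) = (1/36) / (1/10) = 5/18.

5/18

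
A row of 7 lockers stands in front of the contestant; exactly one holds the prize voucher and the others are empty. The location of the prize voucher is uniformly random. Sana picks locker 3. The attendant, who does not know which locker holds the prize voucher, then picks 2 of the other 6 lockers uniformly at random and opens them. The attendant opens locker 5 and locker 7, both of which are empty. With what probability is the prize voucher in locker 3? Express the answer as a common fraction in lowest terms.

Apply Bayes' rule, conditioning on where the prize voucher actually is.
If it is in any of lockers 1, 2, 3, 4, and 6 (prior 1/7 each): the attendant picks exactly this set with probability 1/15 regardless, and none is the prize; weight (1/7)·(1/15) = 1/105 each.
If it is in either of lockers 5 and 7 (prior 1/7 each): that locker was opened and seen not to hold the prize — ruled out; weight (1/7)·0 = 0 each.
The weights sum to 1/21.
So P(the prize voucher in locker 3 | the attendant opened locker 5 and locker 7) = (1/105) / (1/21) = 1/5.

1/5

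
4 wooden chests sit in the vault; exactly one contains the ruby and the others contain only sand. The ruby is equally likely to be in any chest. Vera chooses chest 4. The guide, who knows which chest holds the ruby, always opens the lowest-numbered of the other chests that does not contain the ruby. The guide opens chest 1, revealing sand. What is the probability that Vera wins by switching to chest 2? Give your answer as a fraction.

Consider each possible location of the ruby in turn.
If it is in chest 1 (prior 1/4): the guide opened chest 1, so this case is ruled out; weight (1/4)·0 = 0.
If it is in any of chests 2, 3, and 4 (prior 1/4 each): chest 1 is the lowest-numbered option available, probability 1; weight (1/4)·1 = 1/4 each.
The weights sum to 3/4.
So P(the ruby in chest 2 | the guide opened chest 1) = (1/4) / (3/4) = 1/3.

1/3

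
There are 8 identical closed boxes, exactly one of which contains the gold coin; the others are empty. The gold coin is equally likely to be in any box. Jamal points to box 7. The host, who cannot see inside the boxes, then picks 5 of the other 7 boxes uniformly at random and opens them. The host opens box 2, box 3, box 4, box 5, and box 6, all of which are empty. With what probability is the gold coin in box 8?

1/3

Because the host chose which boxes to open without knowing where the gold coin is, the choice is independent of the prize location. Learning that none of the 5 opened boxes holds the gold coin simply rules out those 5 locations and leaves the remaining 3 boxes still equally likely by symmetry.
So P(the gold coin in box 8) = 1/3.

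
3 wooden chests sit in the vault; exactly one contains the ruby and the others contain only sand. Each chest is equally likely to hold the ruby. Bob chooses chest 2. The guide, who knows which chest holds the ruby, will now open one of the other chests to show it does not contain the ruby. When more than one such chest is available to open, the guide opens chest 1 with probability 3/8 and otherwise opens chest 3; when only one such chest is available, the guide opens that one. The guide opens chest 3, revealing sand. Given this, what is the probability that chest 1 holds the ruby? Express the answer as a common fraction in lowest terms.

8/13

Condition on the true location of the ruby.
If it is in chest 1 (prior 1/3): only chest 3 is available, probability 1; weight (1/3)·1 = 1/3.
If it is in chest 2 (prior 1/3): chest 1 is available but not opened, probability 5/8; weight (1/3)·(5/8) = 5/24.
If it is in chest 3 (prior 1/3): the guide opened chest 3, so this case is ruled out; weight (1/3)·0 = 0.
The weights sum to 13/24.
So P(the ruby in chest 1 | the guide opened chest 3) = (1/3) / (13/24) = 8/13.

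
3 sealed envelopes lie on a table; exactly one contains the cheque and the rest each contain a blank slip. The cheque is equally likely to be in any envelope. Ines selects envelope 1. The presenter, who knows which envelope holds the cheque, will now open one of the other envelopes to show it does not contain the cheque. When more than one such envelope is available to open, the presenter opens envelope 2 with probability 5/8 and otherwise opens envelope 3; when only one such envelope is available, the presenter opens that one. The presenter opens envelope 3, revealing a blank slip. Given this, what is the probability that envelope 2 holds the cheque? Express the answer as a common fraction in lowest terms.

8/11

Condition on the true location of the cheque.
If it is in envelope 1 (prior 1/3): envelope 2 is available but not opened, probability 3/8; weight (1/3)·(3/8) = 1/8.
If it is in envelope 2 (prior 1/3): only envelope 3 is available, probability 1; weight (1/3)·1 = 1/3.
If it is in envelope 3 (prior 1/3): the presenter opened envelope 3, so this case is ruled out; weight (1/3)·0 = 0.
The weights sum to 11/24.
So P(the cheque in envelope 2 | the presenter opened envelope 3) = (1/3) / (11/24) = 8/11.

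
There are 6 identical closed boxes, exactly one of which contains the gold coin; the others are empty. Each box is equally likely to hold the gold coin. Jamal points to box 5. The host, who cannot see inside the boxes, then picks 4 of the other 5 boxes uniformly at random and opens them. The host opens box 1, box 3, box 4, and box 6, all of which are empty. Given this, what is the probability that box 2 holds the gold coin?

1/2

Because the host chose which boxes to open without knowing where the gold coin is, the choice is independent of the prize location. Learning that none of the 4 opened boxes holds the gold coin simply rules out those 4 locations and leaves the remaining 2 boxes still equally likely by symmetry.
So P(the gold coin in box 2) = 1/2.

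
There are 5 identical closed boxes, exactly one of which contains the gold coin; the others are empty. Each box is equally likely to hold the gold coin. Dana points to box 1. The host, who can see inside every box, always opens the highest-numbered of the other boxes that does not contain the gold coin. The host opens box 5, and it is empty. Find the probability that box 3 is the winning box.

1/4

Apply Bayes' rule, conditioning on where the gold coin actually is.
If it is in any of boxes 1, 2, 3, and 4 (prior 1/5 each): box 5 is the highest-numbered option available, probability 1; weight (1/5)·1 = 1/5 each.
If it is in box 5 (prior 1/5): the host opened box 5, so this case is ruled out; weight (1/5)·0 = 0.
The weights sum to 4/5.
So P(the gold coin in box 3 | the host opened box 5) = (1/5) / (4/5) = 1/4.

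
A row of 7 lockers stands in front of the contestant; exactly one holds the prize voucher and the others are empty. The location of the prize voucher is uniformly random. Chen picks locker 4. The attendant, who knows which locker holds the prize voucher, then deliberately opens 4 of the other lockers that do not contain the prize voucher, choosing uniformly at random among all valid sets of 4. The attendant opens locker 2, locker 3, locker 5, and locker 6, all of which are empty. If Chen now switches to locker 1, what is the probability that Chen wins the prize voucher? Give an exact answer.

3/7

Apply Bayes' rule, conditioning on where the prize voucher actually is.
If it is in either of lockers 1 and 7 (prior 1/7 each): the attendant has 5 equally likely choices, so probability 1/5; weight (1/7)·(1/5) = 1/35 each.
If it is in any of lockers 2, 3, 5, and 6 (prior 1/7 each): that locker was opened and seen not to hold the prize — ruled out; weight (1/7)·0 = 0 each.
If it is in locker 4 (prior 1/7): the attendant has 15 equally likely choices, so probability 1/15; weight (1/7)·(1/15) = 1/105.
The weights sum to 1/15.
So P(the prize voucher in locker 1 | the attendant opened locker 2, locker 3, locker 5, and locker 6) = (1/35) / (1/15) = 3/7.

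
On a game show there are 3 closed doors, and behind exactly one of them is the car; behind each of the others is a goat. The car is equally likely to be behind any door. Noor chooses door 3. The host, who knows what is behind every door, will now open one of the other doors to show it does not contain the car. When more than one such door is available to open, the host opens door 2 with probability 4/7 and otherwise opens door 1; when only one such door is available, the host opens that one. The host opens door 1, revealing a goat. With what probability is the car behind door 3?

Condition on the true location of the car.
If it is behind door 1 (prior 1/3): the host opened door 1, so this case is ruled out; weight (1/3)·0 = 0.
If it is behind door 2 (prior 1/3): only door 1 is available, probability 1; weight (1/3)·1 = 1/3.
If it is behind door 3 (prior 1/3): door 2 is available but not opened, probability 3/7; weight (1/3)·(3/7) = 1/7.
The weights sum to 10/21.
So P(the car behind door 3 | the host opened door 1) = (1/7) / (10/21) = 3/10.

3/10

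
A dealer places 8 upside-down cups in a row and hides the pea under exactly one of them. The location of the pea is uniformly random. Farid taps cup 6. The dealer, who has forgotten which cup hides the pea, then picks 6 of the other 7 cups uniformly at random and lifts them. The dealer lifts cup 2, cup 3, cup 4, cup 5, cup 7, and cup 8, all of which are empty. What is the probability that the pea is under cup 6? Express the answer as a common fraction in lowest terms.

Condition on the true location of the pea.
If it is under either of cups 1 and 6 (prior 1/8 each): the dealer picks exactly this set with probability 1/7 regardless, and none is the prize; weight (1/8)·(1/7) = 1/56 each.
If it is under any of cups 2, 3, 4, 5, 7, and 8 (prior 1/8 each): that cup was opened and seen not to hold the prize — ruled out; weight (1/8)·0 = 0 each.
The weights sum to 1/28.
So P(the pea under cup 6 | the dealer opened cup 2, cup 3, cup 4, cup 5, cup 7, and cup 8) = (1/56) / (1/28) = 1/2.

1/2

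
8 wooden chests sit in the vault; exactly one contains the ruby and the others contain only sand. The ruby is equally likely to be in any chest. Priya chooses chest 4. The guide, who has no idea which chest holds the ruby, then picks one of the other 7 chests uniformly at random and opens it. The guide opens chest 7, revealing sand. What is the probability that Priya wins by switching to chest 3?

Because the guide chose which chest to open without knowing where the ruby is, the choice is independent of the prize location. Learning that chest 7 does not hold the ruby simply rules out that one location and leaves the remaining 7 chests still equally likely by symmetry.
So P(the ruby in chest 3) = 1/7.

1/7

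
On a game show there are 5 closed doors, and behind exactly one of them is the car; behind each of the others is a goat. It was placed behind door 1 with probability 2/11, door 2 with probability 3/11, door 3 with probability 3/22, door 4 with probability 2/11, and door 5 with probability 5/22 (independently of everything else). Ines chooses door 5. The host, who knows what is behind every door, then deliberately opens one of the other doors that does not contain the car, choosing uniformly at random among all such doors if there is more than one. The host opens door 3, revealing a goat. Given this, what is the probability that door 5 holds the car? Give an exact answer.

Apply Bayes' rule, conditioning on where the car actually is.
If it is behind either of doors 1 and 4 (prior 2/11 each): the host has 3 equally likely choices, so probability 1/3; weight (2/11)·(1/3) = 2/33 each.
If it is behind door 2 (prior 3/11): the host has 3 equally likely choices, so probability 1/3; weight (3/11)·(1/3) = 1/11.
If it is behind door 3 (prior 3/22): the host opened door 3, so this case is ruled out; weight (3/22)·0 = 0.
If it is behind door 5 (prior 5/22): the host has 4 equally likely choices, so probability 1/4; weight (5/22)·(1/4) = 5/88.
The weights sum to 71/264.
So P(the car behind door 5 | the host opened door 3) = (5/88) / (71/264) = 15/71.

15/71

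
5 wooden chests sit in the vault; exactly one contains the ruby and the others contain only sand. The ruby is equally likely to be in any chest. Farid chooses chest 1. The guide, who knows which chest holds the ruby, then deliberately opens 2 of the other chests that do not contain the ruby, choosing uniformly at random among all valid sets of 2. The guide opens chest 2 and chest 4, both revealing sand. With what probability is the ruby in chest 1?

1/5

Consider each possible location of the ruby in turn.
If it is in chest 1 (prior 1/5): the guide has 6 equally likely choices, so probability 1/6; weight (1/5)·(1/6) = 1/30.
If it is in either of chests 2 and 4 (prior 1/5 each): that chest was opened and seen not to hold the prize — ruled out; weight (1/5)·0 = 0 each.
If it is in either of chests 3 and 5 (prior 1/5 each): the guide has 3 equally likely choices, so probability 1/3; weight (1/5)·(1/3) = 1/15 each.
The weights sum to 1/6.
So P(the ruby in chest 1 | the guide opened chest 2 and chest 4) = (1/30) / (1/6) = 1/5.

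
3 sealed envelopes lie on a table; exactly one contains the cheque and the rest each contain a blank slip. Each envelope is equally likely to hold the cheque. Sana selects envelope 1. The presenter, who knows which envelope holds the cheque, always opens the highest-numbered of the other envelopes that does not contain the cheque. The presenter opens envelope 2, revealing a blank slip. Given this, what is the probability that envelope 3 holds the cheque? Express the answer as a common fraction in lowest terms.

1

Consider each possible location of the cheque in turn.
If it is in envelope 1 (prior 1/3): the presenter would have opened envelope 3 instead, probability 0; weight (1/3)·0 = 0.
If it is in envelope 2 (prior 1/3): the presenter opened envelope 2, so this case is ruled out; weight (1/3)·0 = 0.
If it is in envelope 3 (prior 1/3): envelope 2 is the highest-numbered option available, probability 1; weight (1/3)·1 = 1/3.
The weights sum to 1/3.
So P(the cheque in envelope 3 | the presenter opened envelope 2) = (1/3) / (1/3) = 1.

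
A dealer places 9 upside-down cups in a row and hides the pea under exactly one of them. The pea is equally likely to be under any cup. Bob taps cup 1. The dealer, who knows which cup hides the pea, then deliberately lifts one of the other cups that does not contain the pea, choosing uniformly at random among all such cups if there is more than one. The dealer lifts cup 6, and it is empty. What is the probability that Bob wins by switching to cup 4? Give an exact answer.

8/63

Condition on the true location of the pea.
If it is under cup 1 (prior 1/9): the dealer has 8 equally likely choices, so probability 1/8; weight (1/9)·(1/8) = 1/72.
If it is under any of cups 2, 3, 4, 5, 7, 8, and 9 (prior 1/9 each): the dealer has 7 equally likely choices, so probability 1/7; weight (1/9)·(1/7) = 1/63 each.
If it is under cup 6 (prior 1/9): the dealer opened cup 6, so this case is ruled out; weight (1/9)·0 = 0.
The weights sum to 1/8.
So P(the pea under cup 4 | the dealer opened cup 6) = (1/63) / (1/8) = 8/63.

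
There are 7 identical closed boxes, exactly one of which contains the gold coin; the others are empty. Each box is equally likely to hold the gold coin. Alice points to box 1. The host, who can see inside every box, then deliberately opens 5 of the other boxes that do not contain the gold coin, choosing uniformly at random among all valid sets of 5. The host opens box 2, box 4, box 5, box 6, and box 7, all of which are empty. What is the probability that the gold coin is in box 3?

Apply Bayes' rule, conditioning on where the gold coin actually is.
If it is in box 1 (prior 1/7): the host has 6 equally likely choices, so probability 1/6; weight (1/7)·(1/6) = 1/42.
If it is in any of boxes 2, 4, 5, 6, and 7 (prior 1/7 each): that box was opened and seen not to hold the prize — ruled out; weight (1/7)·0 = 0 each.
If it is in box 3 (prior 1/7): the host has no choice, probability 1; weight (1/7)·1 = 1/7.
The weights sum to 1/6.
So P(the gold coin in box 3 | the host opened box 2, box 4, box 5, box 6, and box 7) = (1/7) / (1/6) = 6/7.

6/7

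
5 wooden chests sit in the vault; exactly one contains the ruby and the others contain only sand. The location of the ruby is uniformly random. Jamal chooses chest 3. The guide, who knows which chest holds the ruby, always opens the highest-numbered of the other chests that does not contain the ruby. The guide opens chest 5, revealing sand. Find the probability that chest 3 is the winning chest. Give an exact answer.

Apply Bayes' rule, conditioning on where the ruby actually is.
If it is in any of chests 1, 2, 3, and 4 (prior 1/5 each): chest 5 is the highest-numbered option available, probability 1; weight (1/5)·1 = 1/5 each.
If it is in chest 5 (prior 1/5): the guide opened chest 5, so this case is ruled out; weight (1/5)·0 = 0.
The weights sum to 4/5.
So P(the ruby in chest 3 | the guide opened chest 5) = (1/5) / (4/5) = 1/4.

1/4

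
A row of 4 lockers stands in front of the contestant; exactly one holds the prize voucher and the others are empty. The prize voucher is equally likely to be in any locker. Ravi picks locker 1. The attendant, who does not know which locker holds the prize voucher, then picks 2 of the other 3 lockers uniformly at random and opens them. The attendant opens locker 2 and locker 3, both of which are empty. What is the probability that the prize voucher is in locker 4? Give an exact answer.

1/2

Apply Bayes' rule, conditioning on where the prize voucher actually is.
If it is in either of lockers 1 and 4 (prior 1/4 each): the attendant picks exactly this set with probability 1/3 regardless, and none is the prize; weight (1/4)·(1/3) = 1/12 each.
If it is in either of lockers 2 and 3 (prior 1/4 each): that locker was opened and seen not to hold the prize — ruled out; weight (1/4)·0 = 0 each.
The weights sum to 1/6.
So P(the prize voucher in locker 4 | the attendant opened locker 2 and locker 3) = (1/12) / (1/6) = 1/2.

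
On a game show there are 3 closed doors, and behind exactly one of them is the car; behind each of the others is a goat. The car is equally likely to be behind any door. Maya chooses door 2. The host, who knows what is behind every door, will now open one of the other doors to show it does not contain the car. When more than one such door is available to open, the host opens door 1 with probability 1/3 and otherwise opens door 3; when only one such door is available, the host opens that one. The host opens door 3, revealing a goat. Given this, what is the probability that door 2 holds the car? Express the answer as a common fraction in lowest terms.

Consider each possible location of the car in turn.
If it is behind door 1 (prior 1/3): only door 3 is available, probability 1; weight (1/3)·1 = 1/3.
If it is behind door 2 (prior 1/3): door 1 is available but not opened, probability 2/3; weight (1/3)·(2/3) = 2/9.
If it is behind door 3 (prior 1/3): the host opened door 3, so this case is ruled out; weight (1/3)·0 = 0.
The weights sum to 5/9.
So P(the car behind door 2 | the host opened door 3) = (2/9) / (5/9) = 2/5.

2/5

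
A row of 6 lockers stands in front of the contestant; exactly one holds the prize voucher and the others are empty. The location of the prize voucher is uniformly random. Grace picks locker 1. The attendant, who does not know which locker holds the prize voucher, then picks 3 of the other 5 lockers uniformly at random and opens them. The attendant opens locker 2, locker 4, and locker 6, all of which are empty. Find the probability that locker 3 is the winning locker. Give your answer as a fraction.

Consider each possible location of the prize voucher in turn.
If it is in any of lockers 1, 3, and 5 (prior 1/6 each): the attendant picks exactly this set with probability 1/10 regardless, and none is the prize; weight (1/6)·(1/10) = 1/60 each.
If it is in any of lockers 2, 4, and 6 (prior 1/6 each): that locker was opened and seen not to hold the prize — ruled out; weight (1/6)·0 = 0 each.
The weights sum to 1/20.
So P(the prize voucher in locker 3 | the attendant opened locker 2, locker 4, and locker 6) = (1/60) / (1/20) = 1/3.

1/3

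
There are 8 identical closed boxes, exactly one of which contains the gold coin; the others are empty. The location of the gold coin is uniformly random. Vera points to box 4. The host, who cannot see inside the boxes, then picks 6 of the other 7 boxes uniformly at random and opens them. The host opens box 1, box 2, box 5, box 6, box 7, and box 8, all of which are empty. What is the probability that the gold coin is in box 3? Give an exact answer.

Condition on the true location of the gold coin.
If it is in any of boxes 1, 2, 5, 6, 7, and 8 (prior 1/8 each): that box was opened and seen not to hold the prize — ruled out; weight (1/8)·0 = 0 each.
If it is in either of boxes 3 and 4 (prior 1/8 each): the host picks exactly this set with probability 1/7 regardless, and none is the prize; weight (1/8)·(1/7) = 1/56 each.
The weights sum to 1/28.
So P(the gold coin in box 3 | the host opened box 1, box 2, box 5, box 6, box 7, and box 8) = (1/56) / (1/28) = 1/2.

1/2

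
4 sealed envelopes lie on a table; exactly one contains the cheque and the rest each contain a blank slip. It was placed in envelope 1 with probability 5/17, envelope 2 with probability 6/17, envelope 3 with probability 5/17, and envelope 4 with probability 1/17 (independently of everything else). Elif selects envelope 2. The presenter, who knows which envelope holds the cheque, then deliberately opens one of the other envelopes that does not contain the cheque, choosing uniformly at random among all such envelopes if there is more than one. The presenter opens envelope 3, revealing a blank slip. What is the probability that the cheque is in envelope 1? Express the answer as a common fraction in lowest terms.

1/2

Consider each possible location of the cheque in turn.
If it is in envelope 1 (prior 5/17): the presenter has 2 equally likely choices, so probability 1/2; weight (5/17)·(1/2) = 5/34.
If it is in envelope 2 (prior 6/17): the presenter has 3 equally likely choices, so probability 1/3; weight (6/17)·(1/3) = 2/17.
If it is in envelope 3 (prior 5/17): the presenter opened envelope 3, so this case is ruled out; weight (5/17)·0 = 0.
If it is in envelope 4 (prior 1/17): the presenter has 2 equally likely choices, so probability 1/2; weight (1/17)·(1/2) = 1/34.
The weights sum to 5/17.
So P(the cheque in envelope 1 | the presenter opened envelope 3) = (5/34) / (5/17) = 1/2.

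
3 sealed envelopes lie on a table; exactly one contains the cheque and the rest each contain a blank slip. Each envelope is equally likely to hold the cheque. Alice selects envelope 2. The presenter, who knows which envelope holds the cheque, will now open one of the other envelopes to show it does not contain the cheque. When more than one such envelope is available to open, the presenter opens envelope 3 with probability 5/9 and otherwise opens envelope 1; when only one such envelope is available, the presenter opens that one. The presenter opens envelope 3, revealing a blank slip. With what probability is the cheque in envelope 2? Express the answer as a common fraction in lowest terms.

Consider each possible location of the cheque in turn.
If it is in envelope 1 (prior 1/3): only envelope 3 is available, probability 1; weight (1/3)·1 = 1/3.
If it is in envelope 2 (prior 1/3): envelope 3 is available, opened with probability 5/9; weight (1/3)·(5/9) = 5/27.
If it is in envelope 3 (prior 1/3): the presenter opened envelope 3, so this case is ruled out; weight (1/3)·0 = 0.
The weights sum to 14/27.
So P(the cheque in envelope 2 | the presenter opened envelope 3) = (5/27) / (14/27) = 5/14.

5/14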